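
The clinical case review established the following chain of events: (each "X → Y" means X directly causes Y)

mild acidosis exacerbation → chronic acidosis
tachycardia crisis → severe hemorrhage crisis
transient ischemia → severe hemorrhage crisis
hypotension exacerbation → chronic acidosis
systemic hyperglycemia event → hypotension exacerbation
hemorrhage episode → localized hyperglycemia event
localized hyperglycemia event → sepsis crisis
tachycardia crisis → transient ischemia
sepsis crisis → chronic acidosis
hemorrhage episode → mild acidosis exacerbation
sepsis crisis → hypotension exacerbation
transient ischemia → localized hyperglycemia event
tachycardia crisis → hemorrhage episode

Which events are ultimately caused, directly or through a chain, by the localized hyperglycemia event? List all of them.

the chronic acidosis, the hypotension exacerbation, the sepsis crisis

Direct effects: the sepsis crisis.
2 steps out: the hypotension exacerbation, the chronic acidosis.
Not reachable from it: the tachycardia crisis, the hemorrhage episode, the transient ischemia, the mild acidosis exacerbation, the systemic hyperglycemia event, the severe hemorrhage crisis.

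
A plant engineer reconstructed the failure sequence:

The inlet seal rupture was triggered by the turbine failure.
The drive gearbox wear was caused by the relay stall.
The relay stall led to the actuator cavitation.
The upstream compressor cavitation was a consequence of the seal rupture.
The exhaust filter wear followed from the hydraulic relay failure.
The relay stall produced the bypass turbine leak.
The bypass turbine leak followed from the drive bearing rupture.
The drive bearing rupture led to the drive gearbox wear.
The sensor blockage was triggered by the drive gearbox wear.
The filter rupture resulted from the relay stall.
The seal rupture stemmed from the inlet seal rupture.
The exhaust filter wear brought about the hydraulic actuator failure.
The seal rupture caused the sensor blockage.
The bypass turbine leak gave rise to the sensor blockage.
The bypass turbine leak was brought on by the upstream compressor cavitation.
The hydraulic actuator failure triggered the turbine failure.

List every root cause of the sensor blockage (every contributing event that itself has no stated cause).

the drive bearing rupture, the hydraulic relay failure, the relay stall

Tracing upstream from the sensor blockage: the sensor blockage ← the drive gearbox wear ← the relay stall.
A separate upstream branch: the sensor blockage ← the seal rupture ← the inlet seal rupture ← the turbine failure ← the hydraulic actuator failure ← the exhaust filter wear ← the hydraulic relay failure.
A separate upstream branch: the sensor blockage ← the drive gearbox wear ← the drive bearing rupture.
Each of those chain origins has no stated cause.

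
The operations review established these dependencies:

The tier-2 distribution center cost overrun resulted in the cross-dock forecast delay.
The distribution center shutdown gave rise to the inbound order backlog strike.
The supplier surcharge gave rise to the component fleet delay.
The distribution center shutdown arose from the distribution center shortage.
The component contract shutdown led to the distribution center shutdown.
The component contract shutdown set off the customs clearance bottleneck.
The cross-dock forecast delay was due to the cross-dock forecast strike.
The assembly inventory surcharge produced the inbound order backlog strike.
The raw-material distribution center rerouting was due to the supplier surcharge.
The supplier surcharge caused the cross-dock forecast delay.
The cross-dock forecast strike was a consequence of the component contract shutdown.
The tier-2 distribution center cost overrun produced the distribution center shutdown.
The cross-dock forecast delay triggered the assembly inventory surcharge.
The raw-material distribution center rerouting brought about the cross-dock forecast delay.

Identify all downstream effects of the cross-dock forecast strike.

Direct effects: the cross-dock forecast delay.
2 steps out: the assembly inventory surcharge.
3 steps out: the inbound order backlog strike.
Not reachable from it: the component contract shutdown, the tier-2 distribution center cost overrun, the supplier surcharge, the component fleet delay, the customs clearance bottleneck, the raw-material distribution center rerouting, the distribution center shortage, the distribution center shutdown.

the assembly inventory surcharge, the cross-dock forecast delay, the inbound order backlog strike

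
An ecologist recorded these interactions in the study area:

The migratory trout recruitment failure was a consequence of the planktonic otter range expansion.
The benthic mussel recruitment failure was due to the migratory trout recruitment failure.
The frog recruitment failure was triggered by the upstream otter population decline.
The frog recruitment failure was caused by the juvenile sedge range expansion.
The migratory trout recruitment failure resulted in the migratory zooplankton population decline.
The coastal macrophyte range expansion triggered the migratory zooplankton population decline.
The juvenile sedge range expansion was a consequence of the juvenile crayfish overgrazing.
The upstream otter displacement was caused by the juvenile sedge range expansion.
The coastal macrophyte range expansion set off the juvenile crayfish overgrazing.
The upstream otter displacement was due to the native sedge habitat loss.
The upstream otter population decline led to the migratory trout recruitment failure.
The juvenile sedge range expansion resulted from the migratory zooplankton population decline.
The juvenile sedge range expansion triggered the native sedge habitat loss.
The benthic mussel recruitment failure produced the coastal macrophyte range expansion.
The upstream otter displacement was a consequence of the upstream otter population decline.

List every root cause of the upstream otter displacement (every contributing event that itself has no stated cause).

the planktonic otter range expansion, the upstream otter population decline

Tracing upstream from the upstream otter displacement: the upstream otter displacement ← the upstream otter population decline.
A separate upstream branch: the upstream otter displacement ← the juvenile sedge range expansion ← the migratory zooplankton population decline ← the migratory trout recruitment failure ← the planktonic otter range expansion.
Each of those chain origins has no stated cause.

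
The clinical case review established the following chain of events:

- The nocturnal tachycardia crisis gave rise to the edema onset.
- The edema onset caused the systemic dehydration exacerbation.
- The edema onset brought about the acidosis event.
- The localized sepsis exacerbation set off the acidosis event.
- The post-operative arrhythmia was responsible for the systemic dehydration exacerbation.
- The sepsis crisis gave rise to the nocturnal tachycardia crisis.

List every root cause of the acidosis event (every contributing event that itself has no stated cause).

Tracing upstream from the acidosis event: the acidosis event ← the localized sepsis exacerbation.
A separate upstream branch: the acidosis event ← the edema onset ← the nocturnal tachycardia crisis ← the sepsis crisis.
Each of those chain origins has no stated cause.

the localized sepsis exacerbation, the sepsis crisis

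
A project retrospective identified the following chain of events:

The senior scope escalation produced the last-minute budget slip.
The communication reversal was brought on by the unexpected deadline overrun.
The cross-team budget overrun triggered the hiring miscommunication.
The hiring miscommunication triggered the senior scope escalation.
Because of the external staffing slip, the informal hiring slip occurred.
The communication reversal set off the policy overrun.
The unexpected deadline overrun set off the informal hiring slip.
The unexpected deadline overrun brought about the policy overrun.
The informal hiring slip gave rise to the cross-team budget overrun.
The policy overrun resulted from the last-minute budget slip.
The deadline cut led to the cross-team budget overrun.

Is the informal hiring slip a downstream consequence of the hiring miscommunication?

No

The hiring miscommunication leads to the senior scope escalation, the last-minute budget slip, the policy overrun; the informal hiring slip is not among them.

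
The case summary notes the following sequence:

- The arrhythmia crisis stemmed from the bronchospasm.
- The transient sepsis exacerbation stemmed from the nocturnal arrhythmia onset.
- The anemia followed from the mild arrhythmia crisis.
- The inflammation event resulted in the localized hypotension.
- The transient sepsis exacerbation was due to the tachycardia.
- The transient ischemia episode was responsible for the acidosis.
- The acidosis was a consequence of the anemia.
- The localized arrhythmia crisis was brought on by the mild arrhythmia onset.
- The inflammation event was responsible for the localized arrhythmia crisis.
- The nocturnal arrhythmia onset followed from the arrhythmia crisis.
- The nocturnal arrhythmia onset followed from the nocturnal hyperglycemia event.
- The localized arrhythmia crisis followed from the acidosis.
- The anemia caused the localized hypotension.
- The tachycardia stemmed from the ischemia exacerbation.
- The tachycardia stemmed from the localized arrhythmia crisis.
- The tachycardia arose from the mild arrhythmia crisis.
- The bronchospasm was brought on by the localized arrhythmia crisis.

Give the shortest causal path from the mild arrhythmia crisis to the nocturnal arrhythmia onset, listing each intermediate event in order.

the mild arrhythmia crisis → the anemia
the anemia → the acidosis
the acidosis → the localized arrhythmia crisis
the localized arrhythmia crisis → the bronchospasm
the bronchospasm → the arrhythmia crisis
the arrhythmia crisis → the nocturnal arrhythmia onset
Length: 6 steps.

the mild arrhythmia crisis → the anemia → the acidosis → the localized arrhythmia crisis → the bronchospasm → the arrhythmia crisis → the nocturnal arrhythmia onset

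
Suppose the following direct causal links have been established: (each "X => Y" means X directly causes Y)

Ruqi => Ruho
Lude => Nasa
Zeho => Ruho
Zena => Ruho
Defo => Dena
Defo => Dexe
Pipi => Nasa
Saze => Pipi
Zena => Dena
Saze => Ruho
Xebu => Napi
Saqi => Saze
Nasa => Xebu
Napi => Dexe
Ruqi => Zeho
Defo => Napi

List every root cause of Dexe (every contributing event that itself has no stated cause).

Defo, Lude, Saqi

Tracing upstream from Dexe: Dexe ← Napi ← Xebu ← Nasa ← Lude.
A separate upstream branch: Dexe ← Napi ← Xebu ← Nasa ← Pipi ← Saze ← Saqi.
A separate upstream branch: Dexe ← Defo.
Each of those chain origins has no stated cause.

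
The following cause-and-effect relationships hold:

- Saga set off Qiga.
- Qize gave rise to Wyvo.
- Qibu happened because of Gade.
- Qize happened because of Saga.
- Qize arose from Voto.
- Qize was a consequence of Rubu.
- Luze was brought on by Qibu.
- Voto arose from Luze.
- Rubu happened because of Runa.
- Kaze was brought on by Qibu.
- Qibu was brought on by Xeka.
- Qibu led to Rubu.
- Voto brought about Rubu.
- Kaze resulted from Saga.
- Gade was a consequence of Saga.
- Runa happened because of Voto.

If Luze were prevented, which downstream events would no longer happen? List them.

Downstream of Luze: Voto, Runa, Rubu, Qize, Wyvo.
Of those, still caused via another path: Rubu, Qize, Wyvo.
The remainder have no surviving cause.

Runa, Voto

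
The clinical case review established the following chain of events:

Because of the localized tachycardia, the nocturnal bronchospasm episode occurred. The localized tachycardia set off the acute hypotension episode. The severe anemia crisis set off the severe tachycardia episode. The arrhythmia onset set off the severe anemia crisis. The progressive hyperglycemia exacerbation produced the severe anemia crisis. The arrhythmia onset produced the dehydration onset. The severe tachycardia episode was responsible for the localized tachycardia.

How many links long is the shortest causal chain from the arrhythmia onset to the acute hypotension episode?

4

Shortest chain: the arrhythmia onset → the severe anemia crisis → the severe tachycardia episode → the localized tachycardia → the acute hypotension episode.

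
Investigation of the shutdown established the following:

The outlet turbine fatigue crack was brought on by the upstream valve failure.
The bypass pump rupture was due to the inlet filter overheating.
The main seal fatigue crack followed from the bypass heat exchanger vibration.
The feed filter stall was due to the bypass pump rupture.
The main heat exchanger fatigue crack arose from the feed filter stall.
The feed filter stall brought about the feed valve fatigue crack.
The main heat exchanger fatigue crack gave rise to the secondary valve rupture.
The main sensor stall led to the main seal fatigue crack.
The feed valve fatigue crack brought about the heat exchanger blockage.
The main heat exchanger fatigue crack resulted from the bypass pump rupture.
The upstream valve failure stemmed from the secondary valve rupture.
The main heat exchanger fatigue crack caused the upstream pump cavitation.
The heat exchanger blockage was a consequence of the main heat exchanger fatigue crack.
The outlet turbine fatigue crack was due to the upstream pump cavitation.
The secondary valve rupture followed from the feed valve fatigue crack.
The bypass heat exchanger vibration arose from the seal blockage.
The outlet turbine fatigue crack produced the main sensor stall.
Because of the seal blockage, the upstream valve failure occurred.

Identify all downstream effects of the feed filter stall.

Direct effects: the main heat exchanger fatigue crack, the feed valve fatigue crack.
2 steps out: the secondary valve rupture, the heat exchanger blockage, the upstream pump cavitation.
3 steps out: the upstream valve failure, the outlet turbine fatigue crack.
4 steps out: the main sensor stall.
5 steps out: the main seal fatigue crack.
Not reachable from it: the inlet filter overheating, the bypass pump rupture, the seal blockage, the bypass heat exchanger vibration.

the feed valve fatigue crack, the heat exchanger blockage, the main heat exchanger fatigue crack, the main seal fatigue crack, the main sensor stall, the outlet turbine fatigue crack, the secondary valve rupture, the upstream pump cavitation, the upstream valve failure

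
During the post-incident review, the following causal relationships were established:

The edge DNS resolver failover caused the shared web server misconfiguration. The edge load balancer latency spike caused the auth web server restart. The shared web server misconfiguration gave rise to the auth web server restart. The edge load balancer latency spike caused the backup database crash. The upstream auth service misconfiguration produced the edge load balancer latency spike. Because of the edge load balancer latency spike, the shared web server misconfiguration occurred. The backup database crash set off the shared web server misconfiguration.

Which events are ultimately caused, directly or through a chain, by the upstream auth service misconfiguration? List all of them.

the auth web server restart, the backup database crash, the edge load balancer latency spike, the shared web server misconfiguration

Direct effects: the edge load balancer latency spike.
2 steps out: the backup database crash, the shared web server misconfiguration, the auth web server restart.
Not reachable from it: the edge DNS resolver failover.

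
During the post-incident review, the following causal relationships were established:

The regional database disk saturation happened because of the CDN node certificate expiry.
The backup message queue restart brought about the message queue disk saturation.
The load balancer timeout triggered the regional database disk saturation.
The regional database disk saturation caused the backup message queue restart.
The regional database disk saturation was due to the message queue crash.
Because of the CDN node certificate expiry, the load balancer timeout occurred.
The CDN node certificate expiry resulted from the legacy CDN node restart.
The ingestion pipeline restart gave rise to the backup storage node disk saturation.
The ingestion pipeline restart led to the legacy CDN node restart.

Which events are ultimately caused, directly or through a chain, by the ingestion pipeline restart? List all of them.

the CDN node certificate expiry, the backup message queue restart, the backup storage node disk saturation, the legacy CDN node restart, the load balancer timeout, the message queue disk saturation, the regional database disk saturation

Direct effects: the legacy CDN node restart, the backup storage node disk saturation.
2 steps out: the CDN node certificate expiry.
3 steps out: the load balancer timeout, the regional database disk saturation.
4 steps out: the backup message queue restart.
5 steps out: the message queue disk saturation.
Not reachable from it: the message queue crash.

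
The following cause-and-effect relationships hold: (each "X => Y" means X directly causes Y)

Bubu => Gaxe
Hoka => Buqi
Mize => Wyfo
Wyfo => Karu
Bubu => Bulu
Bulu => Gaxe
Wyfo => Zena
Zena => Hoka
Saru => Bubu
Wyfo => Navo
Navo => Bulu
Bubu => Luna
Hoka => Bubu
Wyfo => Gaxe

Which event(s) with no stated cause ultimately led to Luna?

Mize, Saru

Tracing upstream from Luna: Luna ← Bubu ← Hoka ← Zena ← Wyfo ← Mize.
A separate upstream branch: Luna ← Bubu ← Saru.
Each of those chain origins has no stated cause.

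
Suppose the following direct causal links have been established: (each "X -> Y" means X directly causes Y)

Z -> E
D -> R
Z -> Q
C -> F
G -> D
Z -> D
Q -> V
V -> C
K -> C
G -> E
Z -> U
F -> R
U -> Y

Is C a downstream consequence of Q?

Yes

There is a causal chain: Q → V → C.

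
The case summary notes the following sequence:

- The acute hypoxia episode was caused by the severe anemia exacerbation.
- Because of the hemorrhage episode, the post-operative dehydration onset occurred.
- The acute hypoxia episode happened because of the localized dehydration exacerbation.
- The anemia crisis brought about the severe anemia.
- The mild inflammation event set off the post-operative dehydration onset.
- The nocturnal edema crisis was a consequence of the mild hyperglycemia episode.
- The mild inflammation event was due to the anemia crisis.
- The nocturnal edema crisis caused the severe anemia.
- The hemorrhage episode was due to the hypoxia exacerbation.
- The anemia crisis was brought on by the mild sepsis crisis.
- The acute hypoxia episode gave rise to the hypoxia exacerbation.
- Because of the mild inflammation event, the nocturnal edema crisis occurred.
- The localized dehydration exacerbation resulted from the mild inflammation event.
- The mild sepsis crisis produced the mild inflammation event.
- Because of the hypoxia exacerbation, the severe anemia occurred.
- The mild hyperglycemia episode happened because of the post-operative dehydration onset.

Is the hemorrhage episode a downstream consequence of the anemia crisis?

There is a causal chain: the anemia crisis → the mild inflammation event → the localized dehydration exacerbation → the acute hypoxia episode → the hypoxia exacerbation → the hemorrhage episode.

Yes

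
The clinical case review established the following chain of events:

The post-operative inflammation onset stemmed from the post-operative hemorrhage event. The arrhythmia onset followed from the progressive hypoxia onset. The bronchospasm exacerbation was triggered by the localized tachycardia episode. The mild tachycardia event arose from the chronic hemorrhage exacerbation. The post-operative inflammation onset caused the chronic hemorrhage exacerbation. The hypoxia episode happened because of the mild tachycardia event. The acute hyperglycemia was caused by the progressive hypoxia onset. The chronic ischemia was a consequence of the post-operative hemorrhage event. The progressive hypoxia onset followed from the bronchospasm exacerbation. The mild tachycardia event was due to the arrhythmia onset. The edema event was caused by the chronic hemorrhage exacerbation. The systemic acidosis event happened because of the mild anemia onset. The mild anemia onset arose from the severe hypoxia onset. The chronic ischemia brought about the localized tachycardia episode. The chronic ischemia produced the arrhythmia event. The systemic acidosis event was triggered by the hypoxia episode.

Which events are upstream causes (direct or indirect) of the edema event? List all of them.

the chronic hemorrhage exacerbation, the post-operative hemorrhage event, the post-operative inflammation onset

Immediate cause of the edema event: the chronic hemorrhage exacerbation.
Further upstream: the post-operative hemorrhage event, the post-operative inflammation onset.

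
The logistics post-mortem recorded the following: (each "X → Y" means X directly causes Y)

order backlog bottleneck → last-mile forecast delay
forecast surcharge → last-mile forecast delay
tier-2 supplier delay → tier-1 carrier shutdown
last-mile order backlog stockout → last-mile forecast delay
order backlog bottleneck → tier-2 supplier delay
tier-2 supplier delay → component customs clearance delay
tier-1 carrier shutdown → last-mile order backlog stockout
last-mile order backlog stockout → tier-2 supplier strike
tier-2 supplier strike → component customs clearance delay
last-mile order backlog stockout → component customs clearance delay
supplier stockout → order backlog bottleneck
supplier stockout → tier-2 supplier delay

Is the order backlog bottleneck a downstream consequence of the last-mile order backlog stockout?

The last-mile order backlog stockout leads to the tier-2 supplier strike, the component customs clearance delay, the last-mile forecast delay; the order backlog bottleneck is not among them.

No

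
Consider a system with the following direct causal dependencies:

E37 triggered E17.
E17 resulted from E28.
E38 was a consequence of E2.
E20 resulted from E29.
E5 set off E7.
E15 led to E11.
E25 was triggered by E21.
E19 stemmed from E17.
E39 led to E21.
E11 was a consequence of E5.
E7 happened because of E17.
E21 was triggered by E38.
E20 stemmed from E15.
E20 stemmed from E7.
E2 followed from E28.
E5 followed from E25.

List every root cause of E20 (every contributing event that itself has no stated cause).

E15, E28, E29, E37, E39

Tracing upstream from E20: E20 ← E7 ← E5 ← E25 ← E21 ← E39.
A separate upstream branch: E20 ← E7 ← E17 ← E37.
A separate upstream branch: E20 ← E7 ← E17 ← E28.
A separate upstream branch: E20 ← E29.
A separate upstream branch: E20 ← E15.
Each of those chain origins has no stated cause.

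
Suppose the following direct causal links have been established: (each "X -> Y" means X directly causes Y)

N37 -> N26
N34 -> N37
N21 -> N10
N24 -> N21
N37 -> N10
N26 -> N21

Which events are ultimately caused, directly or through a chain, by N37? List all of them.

N10, N21, N26

Direct effects: N26, N10.
2 steps out: N21.
Not reachable from it: N34, N24.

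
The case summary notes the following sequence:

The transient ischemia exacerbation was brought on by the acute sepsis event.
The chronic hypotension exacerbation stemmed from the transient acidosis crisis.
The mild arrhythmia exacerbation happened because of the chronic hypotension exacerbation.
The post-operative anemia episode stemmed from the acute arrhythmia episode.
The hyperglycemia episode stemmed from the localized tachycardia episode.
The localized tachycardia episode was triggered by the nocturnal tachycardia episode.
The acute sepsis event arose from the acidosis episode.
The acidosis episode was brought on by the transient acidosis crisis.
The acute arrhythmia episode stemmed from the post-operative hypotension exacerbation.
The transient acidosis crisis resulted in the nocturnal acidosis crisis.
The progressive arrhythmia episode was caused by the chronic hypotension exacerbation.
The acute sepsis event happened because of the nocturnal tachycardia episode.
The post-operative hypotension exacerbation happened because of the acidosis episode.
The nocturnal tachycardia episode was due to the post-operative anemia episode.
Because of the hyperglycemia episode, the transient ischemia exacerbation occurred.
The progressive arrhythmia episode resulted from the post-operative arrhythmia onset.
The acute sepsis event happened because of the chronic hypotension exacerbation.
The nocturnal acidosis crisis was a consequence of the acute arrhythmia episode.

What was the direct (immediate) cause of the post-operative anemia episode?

the acute arrhythmia episode

Upstream contributors include the transient acidosis crisis, the acidosis episode, the post-operative hypotension exacerbation, but only the acute arrhythmia episode feeds directly into the post-operative anemia episode.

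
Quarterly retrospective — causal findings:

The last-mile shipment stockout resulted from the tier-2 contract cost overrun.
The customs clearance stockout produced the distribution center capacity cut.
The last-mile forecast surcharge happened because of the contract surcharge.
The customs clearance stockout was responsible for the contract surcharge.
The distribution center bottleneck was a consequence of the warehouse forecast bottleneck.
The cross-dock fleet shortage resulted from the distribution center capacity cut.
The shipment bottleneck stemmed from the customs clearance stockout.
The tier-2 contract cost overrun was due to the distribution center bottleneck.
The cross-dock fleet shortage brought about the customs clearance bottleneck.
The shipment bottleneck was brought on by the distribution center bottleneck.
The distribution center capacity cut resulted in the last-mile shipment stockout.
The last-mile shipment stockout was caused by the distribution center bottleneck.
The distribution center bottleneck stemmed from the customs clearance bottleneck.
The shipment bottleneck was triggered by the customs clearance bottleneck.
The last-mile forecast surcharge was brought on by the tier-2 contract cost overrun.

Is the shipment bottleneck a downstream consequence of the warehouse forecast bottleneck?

There is a causal chain: the warehouse forecast bottleneck → the distribution center bottleneck → the shipment bottleneck.

Yes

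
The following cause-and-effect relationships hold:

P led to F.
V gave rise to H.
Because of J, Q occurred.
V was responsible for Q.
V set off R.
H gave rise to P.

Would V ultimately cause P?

Yes

There is a causal chain: V → H → P.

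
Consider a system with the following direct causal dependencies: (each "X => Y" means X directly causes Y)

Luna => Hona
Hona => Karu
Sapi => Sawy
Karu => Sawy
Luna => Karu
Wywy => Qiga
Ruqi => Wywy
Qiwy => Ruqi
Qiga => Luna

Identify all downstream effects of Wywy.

Hona, Karu, Luna, Qiga, Sawy

Direct effects: Qiga.
2 steps out: Luna.
3 steps out: Hona, Karu.
4 steps out: Sawy.
Not reachable from it: Qiwy, Ruqi, Sapi.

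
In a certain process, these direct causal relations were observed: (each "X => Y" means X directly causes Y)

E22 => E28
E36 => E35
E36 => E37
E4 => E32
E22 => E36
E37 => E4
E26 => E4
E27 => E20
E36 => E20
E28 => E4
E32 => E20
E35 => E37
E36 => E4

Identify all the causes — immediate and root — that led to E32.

Immediate cause of E32: E4.
Further upstream: E22, E28, E36, E26, E35, E37.

E22, E26, E28, E35, E36, E37, E4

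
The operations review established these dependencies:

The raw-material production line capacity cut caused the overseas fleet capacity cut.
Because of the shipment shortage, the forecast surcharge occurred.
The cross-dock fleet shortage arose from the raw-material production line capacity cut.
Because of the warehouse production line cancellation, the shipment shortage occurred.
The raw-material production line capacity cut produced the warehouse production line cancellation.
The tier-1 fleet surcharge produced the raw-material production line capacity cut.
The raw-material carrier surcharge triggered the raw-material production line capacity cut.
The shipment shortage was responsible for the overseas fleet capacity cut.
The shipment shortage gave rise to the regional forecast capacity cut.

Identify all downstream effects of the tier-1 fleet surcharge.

the cross-dock fleet shortage, the forecast surcharge, the overseas fleet capacity cut, the raw-material production line capacity cut, the regional forecast capacity cut, the shipment shortage, the warehouse production line cancellation

Direct effects: the raw-material production line capacity cut.
2 steps out: the warehouse production line cancellation, the overseas fleet capacity cut, the cross-dock fleet shortage.
3 steps out: the shipment shortage.
4 steps out: the regional forecast capacity cut, the forecast surcharge.
Not reachable from it: the raw-material carrier surcharge.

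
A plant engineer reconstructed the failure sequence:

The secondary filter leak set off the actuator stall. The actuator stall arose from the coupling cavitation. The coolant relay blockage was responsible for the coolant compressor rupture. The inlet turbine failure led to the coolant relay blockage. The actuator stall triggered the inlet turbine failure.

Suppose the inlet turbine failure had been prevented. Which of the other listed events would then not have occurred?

the coolant compressor rupture, the coolant relay blockage

Downstream of the inlet turbine failure: the coolant relay blockage, the coolant compressor rupture.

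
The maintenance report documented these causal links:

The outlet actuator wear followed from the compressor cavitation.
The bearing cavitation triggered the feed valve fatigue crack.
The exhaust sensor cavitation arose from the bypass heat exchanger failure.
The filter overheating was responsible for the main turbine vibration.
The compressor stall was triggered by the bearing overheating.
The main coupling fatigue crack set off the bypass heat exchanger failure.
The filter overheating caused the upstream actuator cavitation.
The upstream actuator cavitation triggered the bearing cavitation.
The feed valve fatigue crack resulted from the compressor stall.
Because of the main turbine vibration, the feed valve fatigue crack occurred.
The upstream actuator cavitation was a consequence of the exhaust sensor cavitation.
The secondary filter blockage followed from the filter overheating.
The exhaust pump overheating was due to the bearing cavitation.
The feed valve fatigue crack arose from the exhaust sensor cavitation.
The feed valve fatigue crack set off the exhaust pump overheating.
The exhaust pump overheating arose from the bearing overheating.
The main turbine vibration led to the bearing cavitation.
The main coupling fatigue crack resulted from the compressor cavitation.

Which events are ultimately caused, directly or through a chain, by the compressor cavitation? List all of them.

the bearing cavitation, the bypass heat exchanger failure, the exhaust pump overheating, the exhaust sensor cavitation, the feed valve fatigue crack, the main coupling fatigue crack, the outlet actuator wear, the upstream actuator cavitation

Direct effects: the main coupling fatigue crack, the outlet actuator wear.
2 steps out: the bypass heat exchanger failure.
3 steps out: the exhaust sensor cavitation.
4 steps out: the upstream actuator cavitation, the feed valve fatigue crack.
5 steps out: the bearing cavitation, the exhaust pump overheating.
Not reachable from it: the filter overheating, the main turbine vibration, the secondary filter blockage, the bearing overheating, the compressor stall.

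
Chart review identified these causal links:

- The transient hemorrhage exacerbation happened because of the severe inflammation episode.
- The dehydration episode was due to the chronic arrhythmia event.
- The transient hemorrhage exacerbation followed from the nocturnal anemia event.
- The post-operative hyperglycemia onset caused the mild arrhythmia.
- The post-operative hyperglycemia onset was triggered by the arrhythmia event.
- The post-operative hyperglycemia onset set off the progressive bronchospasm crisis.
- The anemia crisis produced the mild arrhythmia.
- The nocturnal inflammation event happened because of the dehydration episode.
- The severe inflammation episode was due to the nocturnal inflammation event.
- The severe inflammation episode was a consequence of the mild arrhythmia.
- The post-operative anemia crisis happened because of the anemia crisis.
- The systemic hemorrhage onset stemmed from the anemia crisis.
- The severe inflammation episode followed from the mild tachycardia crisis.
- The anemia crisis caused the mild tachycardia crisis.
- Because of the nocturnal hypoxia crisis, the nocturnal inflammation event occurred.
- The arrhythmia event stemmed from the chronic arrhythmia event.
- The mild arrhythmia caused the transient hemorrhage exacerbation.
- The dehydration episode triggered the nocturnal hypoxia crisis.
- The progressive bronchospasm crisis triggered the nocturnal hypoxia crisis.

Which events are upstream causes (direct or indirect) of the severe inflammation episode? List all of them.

the anemia crisis, the arrhythmia event, the chronic arrhythmia event, the dehydration episode, the mild arrhythmia, the mild tachycardia crisis, the nocturnal hypoxia crisis, the nocturnal inflammation event, the post-operative hyperglycemia onset, the progressive bronchospasm crisis

Immediate causes of the severe inflammation episode: the mild arrhythmia, the mild tachycardia crisis, the nocturnal inflammation event.
Further upstream: the anemia crisis, the chronic arrhythmia event, the arrhythmia event, the post-operative hyperglycemia onset, the progressive bronchospasm crisis, the dehydration episode, the nocturnal hypoxia crisis.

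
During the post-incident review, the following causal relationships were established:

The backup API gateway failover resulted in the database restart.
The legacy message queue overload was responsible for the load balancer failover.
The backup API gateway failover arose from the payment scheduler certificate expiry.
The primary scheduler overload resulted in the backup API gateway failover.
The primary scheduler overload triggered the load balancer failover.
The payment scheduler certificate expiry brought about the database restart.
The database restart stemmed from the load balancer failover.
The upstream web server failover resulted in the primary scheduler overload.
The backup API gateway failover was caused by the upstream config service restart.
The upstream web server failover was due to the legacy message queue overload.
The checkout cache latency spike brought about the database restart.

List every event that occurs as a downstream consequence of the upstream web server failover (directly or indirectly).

Direct effects: the primary scheduler overload.
2 steps out: the load balancer failover, the backup API gateway failover.
3 steps out: the database restart.
Not reachable from it: the legacy message queue overload, the checkout cache latency spike, the payment scheduler certificate expiry, the upstream config service restart.

the backup API gateway failover, the database restart, the load balancer failover, the primary scheduler overload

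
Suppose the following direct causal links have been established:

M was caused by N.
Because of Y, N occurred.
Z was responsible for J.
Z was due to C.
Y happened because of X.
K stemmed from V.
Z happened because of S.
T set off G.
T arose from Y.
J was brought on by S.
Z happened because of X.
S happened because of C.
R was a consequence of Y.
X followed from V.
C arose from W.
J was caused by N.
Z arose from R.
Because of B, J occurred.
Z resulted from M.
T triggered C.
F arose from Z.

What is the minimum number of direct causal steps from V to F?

Shortest chain: V → X → Z → F.

3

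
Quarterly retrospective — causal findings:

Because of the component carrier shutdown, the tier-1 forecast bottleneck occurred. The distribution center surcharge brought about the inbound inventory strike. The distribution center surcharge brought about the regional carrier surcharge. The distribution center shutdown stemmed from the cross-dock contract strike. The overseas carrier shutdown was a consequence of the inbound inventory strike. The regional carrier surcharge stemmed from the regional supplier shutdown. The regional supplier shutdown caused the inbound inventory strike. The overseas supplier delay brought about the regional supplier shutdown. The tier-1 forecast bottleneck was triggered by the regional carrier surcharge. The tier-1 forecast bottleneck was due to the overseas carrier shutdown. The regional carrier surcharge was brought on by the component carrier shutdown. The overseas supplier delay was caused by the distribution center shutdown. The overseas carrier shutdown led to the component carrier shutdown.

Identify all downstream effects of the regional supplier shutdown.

Direct effects: the inbound inventory strike, the regional carrier surcharge.
2 steps out: the overseas carrier shutdown, the tier-1 forecast bottleneck.
3 steps out: the component carrier shutdown.
Not reachable from it: the cross-dock contract strike, the distribution center shutdown, the distribution center surcharge, the overseas supplier delay.

the component carrier shutdown, the inbound inventory strike, the overseas carrier shutdown, the regional carrier surcharge, the tier-1 forecast bottleneck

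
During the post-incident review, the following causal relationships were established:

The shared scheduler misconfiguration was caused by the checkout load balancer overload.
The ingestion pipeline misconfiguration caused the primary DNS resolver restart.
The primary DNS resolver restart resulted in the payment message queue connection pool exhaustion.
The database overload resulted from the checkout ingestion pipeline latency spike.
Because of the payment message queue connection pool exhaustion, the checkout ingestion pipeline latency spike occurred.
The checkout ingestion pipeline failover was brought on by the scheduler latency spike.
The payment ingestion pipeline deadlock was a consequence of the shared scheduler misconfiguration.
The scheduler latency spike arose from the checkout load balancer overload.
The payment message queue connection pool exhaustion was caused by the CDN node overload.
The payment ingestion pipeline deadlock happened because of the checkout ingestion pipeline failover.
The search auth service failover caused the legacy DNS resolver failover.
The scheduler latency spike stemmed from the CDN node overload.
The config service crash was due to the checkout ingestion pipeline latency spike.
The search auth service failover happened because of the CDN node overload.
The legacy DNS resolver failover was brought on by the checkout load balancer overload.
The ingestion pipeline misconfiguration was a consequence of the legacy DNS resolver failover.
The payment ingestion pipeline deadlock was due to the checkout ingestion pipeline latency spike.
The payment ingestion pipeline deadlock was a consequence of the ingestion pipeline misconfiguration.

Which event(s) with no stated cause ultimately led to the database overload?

Tracing upstream from the database overload: the database overload ← the checkout ingestion pipeline latency spike ← the payment message queue connection pool exhaustion ← the CDN node overload.
A separate upstream branch: the database overload ← the checkout ingestion pipeline latency spike ← the payment message queue connection pool exhaustion ← the primary DNS resolver restart ← the ingestion pipeline misconfiguration ← the legacy DNS resolver failover ← the checkout load balancer overload.
Each of those chain origins has no stated cause.

the CDN node overload, the checkout load balancer overload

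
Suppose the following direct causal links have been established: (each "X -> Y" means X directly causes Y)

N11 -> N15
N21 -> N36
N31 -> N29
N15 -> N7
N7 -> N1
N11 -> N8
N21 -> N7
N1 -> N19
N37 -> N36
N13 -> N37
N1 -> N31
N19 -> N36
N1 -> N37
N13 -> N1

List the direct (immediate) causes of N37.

Upstream contributors include N11, N15, N21, N7, but only N1, N13 feed directly into N37.

N1, N13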